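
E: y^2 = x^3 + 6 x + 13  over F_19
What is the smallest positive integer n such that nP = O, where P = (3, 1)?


Compute successive multiples of P until we hit O:
  1P = (3, 1)
  2P = (5, 4)
  3P = (18, 5)
  4P = (18, 14)
  5P = (5, 15)
  6P = (3, 18)
  7P = O

ord(P) = 7


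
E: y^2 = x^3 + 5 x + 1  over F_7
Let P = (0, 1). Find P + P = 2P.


Doubling: s = (3 x1^2 + a) / (2 y1)
s = (3*0^2 + 5) / (2*1) mod 7 = 6
x3 = s^2 - 2 x1 mod 7 = 6^2 - 2*0 = 1
y3 = s (x1 - x3) - y1 mod 7 = 6 * (0 - 1) - 1 = 0

2P = (1, 0)


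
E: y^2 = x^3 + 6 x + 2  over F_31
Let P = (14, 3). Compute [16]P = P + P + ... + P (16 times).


k = 16 = 10000_2 (binary, LSB first: 00001)
Double-and-add from P = (14, 3):
  bit 0 = 0: acc unchanged = O
  bit 1 = 0: acc unchanged = O
  bit 2 = 0: acc unchanged = O
  bit 3 = 0: acc unchanged = O
  bit 4 = 1: acc = O + (24, 19) = (24, 19)

16P = (24, 19)


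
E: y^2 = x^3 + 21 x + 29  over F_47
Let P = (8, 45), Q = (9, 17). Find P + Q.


P != Q, so use the chord formula.
s = (y2 - y1) / (x2 - x1) = (19) / (1) mod 47 = 19
x3 = s^2 - x1 - x2 mod 47 = 19^2 - 8 - 9 = 15
y3 = s (x1 - x3) - y1 mod 47 = 19 * (8 - 15) - 45 = 10

P + Q = (15, 10)


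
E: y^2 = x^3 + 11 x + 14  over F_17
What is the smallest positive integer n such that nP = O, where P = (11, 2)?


Compute successive multiples of P until we hit O:
  1P = (11, 2)
  2P = (12, 15)
  3P = (10, 11)
  4P = (9, 14)
  5P = (16, 11)
  6P = (15, 1)
  7P = (7, 14)
  8P = (8, 6)
  ... (continuing to 21P)
  21P = O

ord(P) = 21


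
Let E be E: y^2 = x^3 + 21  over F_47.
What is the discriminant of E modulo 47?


4 a^3 + 27 b^2 = 4*0^3 + 27*21^2 = 0 + 11907 = 11907
Delta = -16 * (11907) = -190512
Delta mod 47 = 26

Delta = 26 (mod 47)


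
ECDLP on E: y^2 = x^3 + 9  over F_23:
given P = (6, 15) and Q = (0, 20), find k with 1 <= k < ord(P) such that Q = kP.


Enumerate multiples of P until we hit Q = (0, 20):
  1P = (6, 15)
  2P = (12, 14)
  3P = (21, 22)
  4P = (0, 20)
Match found at i = 4.

k = 4


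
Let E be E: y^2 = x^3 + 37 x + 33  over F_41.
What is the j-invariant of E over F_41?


Delta = -16(4 a^3 + 27 b^2) mod 41 = 23
-1728 * (4 a)^3 = -1728 * (4*37)^3 mod 41 = 17
j = 17 * 23^(-1) mod 41 = 15

j = 15 (mod 41)


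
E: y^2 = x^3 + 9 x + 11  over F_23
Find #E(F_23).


For each x in F_23, count y with y^2 = x^3 + 9 x + 11 mod 23:
  x = 7: RHS = 3, y in [7, 16]  -> 2 point(s)
  x = 9: RHS = 16, y in [4, 19]  -> 2 point(s)
  x = 13: RHS = 2, y in [5, 18]  -> 2 point(s)
  x = 14: RHS = 6, y in [11, 12]  -> 2 point(s)
  x = 15: RHS = 2, y in [5, 18]  -> 2 point(s)
  x = 18: RHS = 2, y in [5, 18]  -> 2 point(s)
  x = 19: RHS = 3, y in [7, 16]  -> 2 point(s)
  x = 20: RHS = 3, y in [7, 16]  -> 2 point(s)
  x = 21: RHS = 8, y in [10, 13]  -> 2 point(s)
  x = 22: RHS = 1, y in [1, 22]  -> 2 point(s)
Affine points: 20. Add the point at infinity: total = 21.

#E(F_23) = 21


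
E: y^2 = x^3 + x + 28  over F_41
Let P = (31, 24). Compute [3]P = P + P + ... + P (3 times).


k = 3 = 11_2 (binary, LSB first: 11)
Double-and-add from P = (31, 24):
  bit 0 = 1: acc = O + (31, 24) = (31, 24)
  bit 1 = 1: acc = (31, 24) + (24, 31) = (28, 14)

3P = (28, 14)


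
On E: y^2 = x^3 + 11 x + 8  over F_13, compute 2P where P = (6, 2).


Doubling: s = (3 x1^2 + a) / (2 y1)
s = (3*6^2 + 11) / (2*2) mod 13 = 7
x3 = s^2 - 2 x1 mod 13 = 7^2 - 2*6 = 11
y3 = s (x1 - x3) - y1 mod 13 = 7 * (6 - 11) - 2 = 2

2P = (11, 2)


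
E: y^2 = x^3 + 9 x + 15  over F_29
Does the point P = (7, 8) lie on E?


Check whether y^2 = x^3 + 9 x + 15 (mod 29) for (x, y) = (7, 8).
LHS: y^2 = 8^2 mod 29 = 6
RHS: x^3 + 9 x + 15 = 7^3 + 9*7 + 15 mod 29 = 15
LHS != RHS

No, not on the curve


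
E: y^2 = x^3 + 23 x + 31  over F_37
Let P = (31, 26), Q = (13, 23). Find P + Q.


P != Q, so use the chord formula.
s = (y2 - y1) / (x2 - x1) = (34) / (19) mod 37 = 31
x3 = s^2 - x1 - x2 mod 37 = 31^2 - 31 - 13 = 29
y3 = s (x1 - x3) - y1 mod 37 = 31 * (31 - 29) - 26 = 36

P + Q = (29, 36)


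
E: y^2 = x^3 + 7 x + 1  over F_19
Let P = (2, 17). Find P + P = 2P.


Doubling: s = (3 x1^2 + a) / (2 y1)
s = (3*2^2 + 7) / (2*17) mod 19 = 0
x3 = s^2 - 2 x1 mod 19 = 0^2 - 2*2 = 15
y3 = s (x1 - x3) - y1 mod 19 = 0 * (2 - 15) - 17 = 2

2P = (15, 2)


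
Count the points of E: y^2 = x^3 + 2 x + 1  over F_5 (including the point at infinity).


For each x in F_5, count y with y^2 = x^3 + 2 x + 1 mod 5:
  x = 0: RHS = 1, y in [1, 4]  -> 2 point(s)
  x = 1: RHS = 4, y in [2, 3]  -> 2 point(s)
  x = 3: RHS = 4, y in [2, 3]  -> 2 point(s)
Affine points: 6. Add the point at infinity: total = 7.

#E(F_5) = 7


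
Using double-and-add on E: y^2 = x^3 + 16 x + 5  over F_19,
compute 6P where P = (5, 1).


k = 6 = 110_2 (binary, LSB first: 011)
Double-and-add from P = (5, 1):
  bit 0 = 0: acc unchanged = O
  bit 1 = 1: acc = O + (13, 15) = (13, 15)
  bit 2 = 1: acc = (13, 15) + (10, 5) = (5, 18)

6P = (5, 18)


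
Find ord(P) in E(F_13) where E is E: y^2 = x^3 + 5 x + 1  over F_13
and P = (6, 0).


Compute successive multiples of P until we hit O:
  1P = (6, 0)
  2P = O

ord(P) = 2


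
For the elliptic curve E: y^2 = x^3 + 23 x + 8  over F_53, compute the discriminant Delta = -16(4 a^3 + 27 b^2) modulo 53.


4 a^3 + 27 b^2 = 4*23^3 + 27*8^2 = 48668 + 1728 = 50396
Delta = -16 * (50396) = -806336
Delta mod 53 = 6

Delta = 6 (mod 53)


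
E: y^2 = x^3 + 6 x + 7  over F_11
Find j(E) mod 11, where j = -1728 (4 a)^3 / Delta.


Delta = -16(4 a^3 + 27 b^2) mod 11 = 10
-1728 * (4 a)^3 = -1728 * (4*6)^3 mod 11 = 3
j = 3 * 10^(-1) mod 11 = 8

j = 8 (mod 11)


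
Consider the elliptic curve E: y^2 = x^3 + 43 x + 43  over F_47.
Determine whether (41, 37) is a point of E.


Check whether y^2 = x^3 + 43 x + 43 (mod 47) for (x, y) = (41, 37).
LHS: y^2 = 37^2 mod 47 = 6
RHS: x^3 + 43 x + 43 = 41^3 + 43*41 + 43 mod 47 = 39
LHS != RHS

No, not on the curve


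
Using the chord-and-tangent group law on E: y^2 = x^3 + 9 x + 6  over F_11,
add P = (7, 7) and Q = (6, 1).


P != Q, so use the chord formula.
s = (y2 - y1) / (x2 - x1) = (5) / (10) mod 11 = 6
x3 = s^2 - x1 - x2 mod 11 = 6^2 - 7 - 6 = 1
y3 = s (x1 - x3) - y1 mod 11 = 6 * (7 - 1) - 7 = 7

P + Q = (1, 7)


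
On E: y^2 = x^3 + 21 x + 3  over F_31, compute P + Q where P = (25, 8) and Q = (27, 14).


P != Q, so use the chord formula.
s = (y2 - y1) / (x2 - x1) = (6) / (2) mod 31 = 3
x3 = s^2 - x1 - x2 mod 31 = 3^2 - 25 - 27 = 19
y3 = s (x1 - x3) - y1 mod 31 = 3 * (25 - 19) - 8 = 10

P + Q = (19, 10)


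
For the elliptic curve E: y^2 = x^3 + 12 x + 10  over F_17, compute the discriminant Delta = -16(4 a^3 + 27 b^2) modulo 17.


4 a^3 + 27 b^2 = 4*12^3 + 27*10^2 = 6912 + 2700 = 9612
Delta = -16 * (9612) = -153792
Delta mod 17 = 7

Delta = 7 (mod 17)


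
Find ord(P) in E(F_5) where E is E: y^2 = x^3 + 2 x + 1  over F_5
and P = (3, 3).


Compute successive multiples of P until we hit O:
  1P = (3, 3)
  2P = (0, 4)
  3P = (1, 3)
  4P = (1, 2)
  5P = (0, 1)
  6P = (3, 2)
  7P = O

ord(P) = 7


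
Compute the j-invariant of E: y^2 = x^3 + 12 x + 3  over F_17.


Delta = -16(4 a^3 + 27 b^2) mod 17 = 15
-1728 * (4 a)^3 = -1728 * (4*12)^3 mod 17 = 8
j = 8 * 15^(-1) mod 17 = 13

j = 13 (mod 17)


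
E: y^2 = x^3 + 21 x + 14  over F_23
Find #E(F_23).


For each x in F_23, count y with y^2 = x^3 + 21 x + 14 mod 23:
  x = 1: RHS = 13, y in [6, 17]  -> 2 point(s)
  x = 2: RHS = 18, y in [8, 15]  -> 2 point(s)
  x = 3: RHS = 12, y in [9, 14]  -> 2 point(s)
  x = 4: RHS = 1, y in [1, 22]  -> 2 point(s)
  x = 8: RHS = 4, y in [2, 21]  -> 2 point(s)
  x = 9: RHS = 12, y in [9, 14]  -> 2 point(s)
  x = 11: RHS = 12, y in [9, 14]  -> 2 point(s)
  x = 12: RHS = 16, y in [4, 19]  -> 2 point(s)
  x = 13: RHS = 0, y in [0]  -> 1 point(s)
  x = 14: RHS = 16, y in [4, 19]  -> 2 point(s)
  x = 15: RHS = 1, y in [1, 22]  -> 2 point(s)
  x = 19: RHS = 4, y in [2, 21]  -> 2 point(s)
  x = 20: RHS = 16, y in [4, 19]  -> 2 point(s)
Affine points: 25. Add the point at infinity: total = 26.

#E(F_23) = 26


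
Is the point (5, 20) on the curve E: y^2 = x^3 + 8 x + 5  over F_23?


Check whether y^2 = x^3 + 8 x + 5 (mod 23) for (x, y) = (5, 20).
LHS: y^2 = 20^2 mod 23 = 9
RHS: x^3 + 8 x + 5 = 5^3 + 8*5 + 5 mod 23 = 9
LHS = RHS

Yes, on the curve


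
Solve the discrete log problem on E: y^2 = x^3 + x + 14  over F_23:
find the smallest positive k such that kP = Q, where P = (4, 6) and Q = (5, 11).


Enumerate multiples of P until we hit Q = (5, 11):
  1P = (4, 6)
  2P = (5, 11)
Match found at i = 2.

k = 2


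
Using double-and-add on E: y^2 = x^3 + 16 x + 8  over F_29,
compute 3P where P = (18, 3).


k = 3 = 11_2 (binary, LSB first: 11)
Double-and-add from P = (18, 3):
  bit 0 = 1: acc = O + (18, 3) = (18, 3)
  bit 1 = 1: acc = (18, 3) + (6, 1) = (1, 24)

3P = (1, 24)


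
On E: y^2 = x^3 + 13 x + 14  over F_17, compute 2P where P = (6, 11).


Doubling: s = (3 x1^2 + a) / (2 y1)
s = (3*6^2 + 13) / (2*11) mod 17 = 14
x3 = s^2 - 2 x1 mod 17 = 14^2 - 2*6 = 14
y3 = s (x1 - x3) - y1 mod 17 = 14 * (6 - 14) - 11 = 13

2P = (14, 13)


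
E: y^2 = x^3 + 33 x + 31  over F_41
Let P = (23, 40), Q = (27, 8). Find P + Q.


P != Q, so use the chord formula.
s = (y2 - y1) / (x2 - x1) = (9) / (4) mod 41 = 33
x3 = s^2 - x1 - x2 mod 41 = 33^2 - 23 - 27 = 14
y3 = s (x1 - x3) - y1 mod 41 = 33 * (23 - 14) - 40 = 11

P + Q = (14, 11)


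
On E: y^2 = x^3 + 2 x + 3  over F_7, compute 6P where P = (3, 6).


k = 6 = 110_2 (binary, LSB first: 011)
Double-and-add from P = (3, 6):
  bit 0 = 0: acc unchanged = O
  bit 1 = 1: acc = O + (3, 1) = (3, 1)
  bit 2 = 1: acc = (3, 1) + (3, 6) = O

6P = O


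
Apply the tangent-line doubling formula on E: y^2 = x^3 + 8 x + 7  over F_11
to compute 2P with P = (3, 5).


Doubling: s = (3 x1^2 + a) / (2 y1)
s = (3*3^2 + 8) / (2*5) mod 11 = 9
x3 = s^2 - 2 x1 mod 11 = 9^2 - 2*3 = 9
y3 = s (x1 - x3) - y1 mod 11 = 9 * (3 - 9) - 5 = 7

2P = (9, 7)


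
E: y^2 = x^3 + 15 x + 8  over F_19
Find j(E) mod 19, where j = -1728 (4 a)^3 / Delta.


Delta = -16(4 a^3 + 27 b^2) mod 19 = 8
-1728 * (4 a)^3 = -1728 * (4*15)^3 mod 19 = 8
j = 8 * 8^(-1) mod 19 = 1

j = 1 (mod 19)


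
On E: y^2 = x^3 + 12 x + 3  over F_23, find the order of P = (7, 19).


Compute successive multiples of P until we hit O:
  1P = (7, 19)
  2P = (22, 6)
  3P = (20, 3)
  4P = (5, 21)
  5P = (12, 9)
  6P = (8, 6)
  7P = (16, 6)
  8P = (16, 17)
  ... (continuing to 15P)
  15P = O

ord(P) = 15


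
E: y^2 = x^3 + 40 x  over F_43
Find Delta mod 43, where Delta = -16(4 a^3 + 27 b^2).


4 a^3 + 27 b^2 = 4*40^3 + 27*0^2 = 256000 + 0 = 256000
Delta = -16 * (256000) = -4096000
Delta mod 43 = 8

Delta = 8 (mod 43)


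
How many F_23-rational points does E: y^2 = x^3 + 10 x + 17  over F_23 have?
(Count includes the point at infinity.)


For each x in F_23, count y with y^2 = x^3 + 10 x + 17 mod 23:
  x = 4: RHS = 6, y in [11, 12]  -> 2 point(s)
  x = 5: RHS = 8, y in [10, 13]  -> 2 point(s)
  x = 7: RHS = 16, y in [4, 19]  -> 2 point(s)
  x = 9: RHS = 8, y in [10, 13]  -> 2 point(s)
  x = 10: RHS = 13, y in [6, 17]  -> 2 point(s)
  x = 11: RHS = 9, y in [3, 20]  -> 2 point(s)
  x = 12: RHS = 2, y in [5, 18]  -> 2 point(s)
  x = 14: RHS = 3, y in [7, 16]  -> 2 point(s)
  x = 15: RHS = 0, y in [0]  -> 1 point(s)
  x = 16: RHS = 18, y in [8, 15]  -> 2 point(s)
  x = 18: RHS = 3, y in [7, 16]  -> 2 point(s)
  x = 20: RHS = 6, y in [11, 12]  -> 2 point(s)
  x = 21: RHS = 12, y in [9, 14]  -> 2 point(s)
  x = 22: RHS = 6, y in [11, 12]  -> 2 point(s)
Affine points: 27. Add the point at infinity: total = 28.

#E(F_23) = 28


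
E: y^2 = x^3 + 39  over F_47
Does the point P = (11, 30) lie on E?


Check whether y^2 = x^3 + 0 x + 39 (mod 47) for (x, y) = (11, 30).
LHS: y^2 = 30^2 mod 47 = 7
RHS: x^3 + 0 x + 39 = 11^3 + 0*11 + 39 mod 47 = 7
LHS = RHS

Yes, on the curve


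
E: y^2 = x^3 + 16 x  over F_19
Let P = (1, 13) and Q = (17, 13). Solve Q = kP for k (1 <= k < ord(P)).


Enumerate multiples of P until we hit Q = (17, 13):
  1P = (1, 13)
  2P = (17, 6)
  3P = (17, 13)
Match found at i = 3.

k = 3


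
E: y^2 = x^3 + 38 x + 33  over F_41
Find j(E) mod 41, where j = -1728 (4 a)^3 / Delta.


Delta = -16(4 a^3 + 27 b^2) mod 41 = 33
-1728 * (4 a)^3 = -1728 * (4*38)^3 mod 41 = 36
j = 36 * 33^(-1) mod 41 = 16

j = 16 (mod 41)


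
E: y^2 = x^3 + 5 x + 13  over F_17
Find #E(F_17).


For each x in F_17, count y with y^2 = x^3 + 5 x + 13 mod 17:
  x = 0: RHS = 13, y in [8, 9]  -> 2 point(s)
  x = 1: RHS = 2, y in [6, 11]  -> 2 point(s)
  x = 3: RHS = 4, y in [2, 15]  -> 2 point(s)
  x = 6: RHS = 4, y in [2, 15]  -> 2 point(s)
  x = 7: RHS = 0, y in [0]  -> 1 point(s)
  x = 8: RHS = 4, y in [2, 15]  -> 2 point(s)
  x = 10: RHS = 9, y in [3, 14]  -> 2 point(s)
  x = 12: RHS = 16, y in [4, 13]  -> 2 point(s)
Affine points: 15. Add the point at infinity: total = 16.

#E(F_17) = 16


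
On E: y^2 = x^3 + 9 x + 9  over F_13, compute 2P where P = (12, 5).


Doubling: s = (3 x1^2 + a) / (2 y1)
s = (3*12^2 + 9) / (2*5) mod 13 = 9
x3 = s^2 - 2 x1 mod 13 = 9^2 - 2*12 = 5
y3 = s (x1 - x3) - y1 mod 13 = 9 * (12 - 5) - 5 = 6

2P = (5, 6)


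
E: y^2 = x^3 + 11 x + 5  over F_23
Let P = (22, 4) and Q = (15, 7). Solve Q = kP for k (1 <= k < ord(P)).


Enumerate multiples of P until we hit Q = (15, 7):
  1P = (22, 4)
  2P = (18, 3)
  3P = (19, 14)
  4P = (11, 13)
  5P = (15, 7)
Match found at i = 5.

k = 5


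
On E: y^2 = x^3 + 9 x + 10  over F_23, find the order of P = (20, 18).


Compute successive multiples of P until we hit O:
  1P = (20, 18)
  2P = (7, 18)
  3P = (19, 5)
  4P = (15, 1)
  5P = (6, 2)
  6P = (3, 8)
  7P = (13, 1)
  8P = (2, 6)
  ... (continuing to 28P)
  28P = O

ord(P) = 28


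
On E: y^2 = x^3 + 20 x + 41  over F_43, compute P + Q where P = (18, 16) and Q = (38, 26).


P != Q, so use the chord formula.
s = (y2 - y1) / (x2 - x1) = (10) / (20) mod 43 = 22
x3 = s^2 - x1 - x2 mod 43 = 22^2 - 18 - 38 = 41
y3 = s (x1 - x3) - y1 mod 43 = 22 * (18 - 41) - 16 = 37

P + Q = (41, 37)


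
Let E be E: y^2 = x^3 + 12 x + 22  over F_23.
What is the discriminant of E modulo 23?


4 a^3 + 27 b^2 = 4*12^3 + 27*22^2 = 6912 + 13068 = 19980
Delta = -16 * (19980) = -319680
Delta mod 23 = 20

Delta = 20 (mod 23)


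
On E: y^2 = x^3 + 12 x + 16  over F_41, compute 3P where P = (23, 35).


k = 3 = 11_2 (binary, LSB first: 11)
Double-and-add from P = (23, 35):
  bit 0 = 1: acc = O + (23, 35) = (23, 35)
  bit 1 = 1: acc = (23, 35) + (36, 6) = (19, 16)

3P = (19, 16)


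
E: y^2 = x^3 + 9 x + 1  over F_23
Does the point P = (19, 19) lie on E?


Check whether y^2 = x^3 + 9 x + 1 (mod 23) for (x, y) = (19, 19).
LHS: y^2 = 19^2 mod 23 = 16
RHS: x^3 + 9 x + 1 = 19^3 + 9*19 + 1 mod 23 = 16
LHS = RHS

Yes, on the curve


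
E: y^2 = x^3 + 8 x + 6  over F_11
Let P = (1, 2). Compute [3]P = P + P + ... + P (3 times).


k = 3 = 11_2 (binary, LSB first: 11)
Double-and-add from P = (1, 2):
  bit 0 = 1: acc = O + (1, 2) = (1, 2)
  bit 1 = 1: acc = (1, 2) + (9, 9) = (4, 5)

3P = (4, 5)


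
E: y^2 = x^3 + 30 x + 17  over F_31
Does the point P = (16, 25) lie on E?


Check whether y^2 = x^3 + 30 x + 17 (mod 31) for (x, y) = (16, 25).
LHS: y^2 = 25^2 mod 31 = 5
RHS: x^3 + 30 x + 17 = 16^3 + 30*16 + 17 mod 31 = 5
LHS = RHS

Yes, on the curve


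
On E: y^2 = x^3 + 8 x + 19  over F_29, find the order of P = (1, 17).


Compute successive multiples of P until we hit O:
  1P = (1, 17)
  2P = (4, 17)
  3P = (24, 12)
  4P = (20, 1)
  5P = (21, 9)
  6P = (6, 14)
  7P = (27, 16)
  8P = (14, 27)
  ... (continuing to 28P)
  28P = O

ord(P) = 28


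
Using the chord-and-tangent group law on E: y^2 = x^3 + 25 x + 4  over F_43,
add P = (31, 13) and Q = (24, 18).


P != Q, so use the chord formula.
s = (y2 - y1) / (x2 - x1) = (5) / (36) mod 43 = 30
x3 = s^2 - x1 - x2 mod 43 = 30^2 - 31 - 24 = 28
y3 = s (x1 - x3) - y1 mod 43 = 30 * (31 - 28) - 13 = 34

P + Q = (28, 34)


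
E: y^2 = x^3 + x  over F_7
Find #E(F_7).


For each x in F_7, count y with y^2 = x^3 + 1 x + 0 mod 7:
  x = 0: RHS = 0, y in [0]  -> 1 point(s)
  x = 1: RHS = 2, y in [3, 4]  -> 2 point(s)
  x = 3: RHS = 2, y in [3, 4]  -> 2 point(s)
  x = 5: RHS = 4, y in [2, 5]  -> 2 point(s)
Affine points: 7. Add the point at infinity: total = 8.

#E(F_7) = 8


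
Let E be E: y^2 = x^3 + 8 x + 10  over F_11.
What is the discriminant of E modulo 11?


4 a^3 + 27 b^2 = 4*8^3 + 27*10^2 = 2048 + 2700 = 4748
Delta = -16 * (4748) = -75968
Delta mod 11 = 9

Delta = 9 (mod 11)


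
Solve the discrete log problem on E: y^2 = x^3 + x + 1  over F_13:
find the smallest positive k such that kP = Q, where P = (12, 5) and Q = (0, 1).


Enumerate multiples of P until we hit Q = (0, 1):
  1P = (12, 5)
  2P = (11, 11)
  3P = (0, 1)
Match found at i = 3.

k = 3


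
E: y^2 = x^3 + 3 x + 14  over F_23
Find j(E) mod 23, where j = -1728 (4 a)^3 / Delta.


Delta = -16(4 a^3 + 27 b^2) mod 23 = 11
-1728 * (4 a)^3 = -1728 * (4*3)^3 mod 23 = 14
j = 14 * 11^(-1) mod 23 = 18

j = 18 (mod 23)


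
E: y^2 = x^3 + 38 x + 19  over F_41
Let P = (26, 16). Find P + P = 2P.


Doubling: s = (3 x1^2 + a) / (2 y1)
s = (3*26^2 + 38) / (2*16) mod 41 = 21
x3 = s^2 - 2 x1 mod 41 = 21^2 - 2*26 = 20
y3 = s (x1 - x3) - y1 mod 41 = 21 * (26 - 20) - 16 = 28

2P = (20, 28)


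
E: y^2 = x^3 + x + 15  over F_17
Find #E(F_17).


For each x in F_17, count y with y^2 = x^3 + 1 x + 15 mod 17:
  x = 0: RHS = 15, y in [7, 10]  -> 2 point(s)
  x = 1: RHS = 0, y in [0]  -> 1 point(s)
  x = 2: RHS = 8, y in [5, 12]  -> 2 point(s)
  x = 4: RHS = 15, y in [7, 10]  -> 2 point(s)
  x = 5: RHS = 9, y in [3, 14]  -> 2 point(s)
  x = 6: RHS = 16, y in [4, 13]  -> 2 point(s)
  x = 7: RHS = 8, y in [5, 12]  -> 2 point(s)
  x = 8: RHS = 8, y in [5, 12]  -> 2 point(s)
  x = 12: RHS = 4, y in [2, 15]  -> 2 point(s)
  x = 13: RHS = 15, y in [7, 10]  -> 2 point(s)
  x = 14: RHS = 2, y in [6, 11]  -> 2 point(s)
  x = 16: RHS = 13, y in [8, 9]  -> 2 point(s)
Affine points: 23. Add the point at infinity: total = 24.

#E(F_17) = 24


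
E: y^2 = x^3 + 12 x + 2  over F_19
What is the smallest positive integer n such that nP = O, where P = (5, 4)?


Compute successive multiples of P until we hit O:
  1P = (5, 4)
  2P = (10, 1)
  3P = (15, 2)
  4P = (15, 17)
  5P = (10, 18)
  6P = (5, 15)
  7P = O

ord(P) = 7


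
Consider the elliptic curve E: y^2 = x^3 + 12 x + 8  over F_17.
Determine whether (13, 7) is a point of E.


Check whether y^2 = x^3 + 12 x + 8 (mod 17) for (x, y) = (13, 7).
LHS: y^2 = 7^2 mod 17 = 15
RHS: x^3 + 12 x + 8 = 13^3 + 12*13 + 8 mod 17 = 15
LHS = RHS

Yes, on the curve


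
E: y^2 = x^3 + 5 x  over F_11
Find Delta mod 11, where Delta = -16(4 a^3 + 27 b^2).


4 a^3 + 27 b^2 = 4*5^3 + 27*0^2 = 500 + 0 = 500
Delta = -16 * (500) = -8000
Delta mod 11 = 8

Delta = 8 (mod 11)


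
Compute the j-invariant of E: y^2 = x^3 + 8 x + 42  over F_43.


Delta = -16(4 a^3 + 27 b^2) mod 43 = 39
-1728 * (4 a)^3 = -1728 * (4*8)^3 mod 43 = 27
j = 27 * 39^(-1) mod 43 = 4

j = 4 (mod 43)


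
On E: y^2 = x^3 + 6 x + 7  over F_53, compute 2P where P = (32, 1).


Doubling: s = (3 x1^2 + a) / (2 y1)
s = (3*32^2 + 6) / (2*1) mod 53 = 2
x3 = s^2 - 2 x1 mod 53 = 2^2 - 2*32 = 46
y3 = s (x1 - x3) - y1 mod 53 = 2 * (32 - 46) - 1 = 24

2P = (46, 24)


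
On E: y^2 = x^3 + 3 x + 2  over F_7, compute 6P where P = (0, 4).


k = 6 = 110_2 (binary, LSB first: 011)
Double-and-add from P = (0, 4):
  bit 0 = 0: acc unchanged = O
  bit 1 = 1: acc = O + (2, 4) = (2, 4)
  bit 2 = 1: acc = (2, 4) + (4, 1) = (5, 4)

6P = (5, 4)


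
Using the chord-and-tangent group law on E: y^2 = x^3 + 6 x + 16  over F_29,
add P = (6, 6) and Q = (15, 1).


P != Q, so use the chord formula.
s = (y2 - y1) / (x2 - x1) = (24) / (9) mod 29 = 22
x3 = s^2 - x1 - x2 mod 29 = 22^2 - 6 - 15 = 28
y3 = s (x1 - x3) - y1 mod 29 = 22 * (6 - 28) - 6 = 3

P + Q = (28, 3)


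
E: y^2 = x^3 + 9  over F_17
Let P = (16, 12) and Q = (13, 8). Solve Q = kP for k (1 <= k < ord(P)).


Enumerate multiples of P until we hit Q = (13, 8):
  1P = (16, 12)
  2P = (6, 2)
  3P = (13, 8)
Match found at i = 3.

k = 3


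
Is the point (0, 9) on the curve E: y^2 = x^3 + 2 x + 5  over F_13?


Check whether y^2 = x^3 + 2 x + 5 (mod 13) for (x, y) = (0, 9).
LHS: y^2 = 9^2 mod 13 = 3
RHS: x^3 + 2 x + 5 = 0^3 + 2*0 + 5 mod 13 = 5
LHS != RHS

No, not on the curve


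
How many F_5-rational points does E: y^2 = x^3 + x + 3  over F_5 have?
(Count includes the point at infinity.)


For each x in F_5, count y with y^2 = x^3 + 1 x + 3 mod 5:
  x = 1: RHS = 0, y in [0]  -> 1 point(s)
  x = 4: RHS = 1, y in [1, 4]  -> 2 point(s)
Affine points: 3. Add the point at infinity: total = 4.

#E(F_5) = 4


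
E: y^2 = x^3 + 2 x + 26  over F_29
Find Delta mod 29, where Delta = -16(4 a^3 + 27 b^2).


4 a^3 + 27 b^2 = 4*2^3 + 27*26^2 = 32 + 18252 = 18284
Delta = -16 * (18284) = -292544
Delta mod 29 = 8

Delta = 8 (mod 29)


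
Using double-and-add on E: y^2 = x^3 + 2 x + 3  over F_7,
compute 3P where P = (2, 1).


k = 3 = 11_2 (binary, LSB first: 11)
Double-and-add from P = (2, 1):
  bit 0 = 1: acc = O + (2, 1) = (2, 1)
  bit 1 = 1: acc = (2, 1) + (3, 6) = (6, 0)

3P = (6, 0)


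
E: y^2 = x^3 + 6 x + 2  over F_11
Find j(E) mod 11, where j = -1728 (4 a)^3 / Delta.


Delta = -16(4 a^3 + 27 b^2) mod 11 = 2
-1728 * (4 a)^3 = -1728 * (4*6)^3 mod 11 = 3
j = 3 * 2^(-1) mod 11 = 7

j = 7 (mod 11)


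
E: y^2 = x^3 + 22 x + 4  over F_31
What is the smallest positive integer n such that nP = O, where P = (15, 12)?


Compute successive multiples of P until we hit O:
  1P = (15, 12)
  2P = (29, 18)
  3P = (3, 2)
  4P = (18, 1)
  5P = (8, 14)
  6P = (22, 21)
  7P = (14, 7)
  8P = (27, 21)
  ... (continuing to 35P)
  35P = O

ord(P) = 35


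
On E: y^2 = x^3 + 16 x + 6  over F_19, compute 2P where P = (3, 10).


Doubling: s = (3 x1^2 + a) / (2 y1)
s = (3*3^2 + 16) / (2*10) mod 19 = 5
x3 = s^2 - 2 x1 mod 19 = 5^2 - 2*3 = 0
y3 = s (x1 - x3) - y1 mod 19 = 5 * (3 - 0) - 10 = 5

2P = (0, 5)


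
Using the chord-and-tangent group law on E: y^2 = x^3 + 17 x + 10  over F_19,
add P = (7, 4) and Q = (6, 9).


P != Q, so use the chord formula.
s = (y2 - y1) / (x2 - x1) = (5) / (18) mod 19 = 14
x3 = s^2 - x1 - x2 mod 19 = 14^2 - 7 - 6 = 12
y3 = s (x1 - x3) - y1 mod 19 = 14 * (7 - 12) - 4 = 2

P + Q = (12, 2)


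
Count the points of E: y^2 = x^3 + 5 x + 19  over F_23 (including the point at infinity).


For each x in F_23, count y with y^2 = x^3 + 5 x + 19 mod 23:
  x = 1: RHS = 2, y in [5, 18]  -> 2 point(s)
  x = 5: RHS = 8, y in [10, 13]  -> 2 point(s)
  x = 6: RHS = 12, y in [9, 14]  -> 2 point(s)
  x = 7: RHS = 6, y in [11, 12]  -> 2 point(s)
  x = 11: RHS = 2, y in [5, 18]  -> 2 point(s)
  x = 12: RHS = 13, y in [6, 17]  -> 2 point(s)
  x = 13: RHS = 4, y in [2, 21]  -> 2 point(s)
  x = 14: RHS = 4, y in [2, 21]  -> 2 point(s)
  x = 16: RHS = 9, y in [3, 20]  -> 2 point(s)
  x = 17: RHS = 3, y in [7, 16]  -> 2 point(s)
  x = 19: RHS = 4, y in [2, 21]  -> 2 point(s)
  x = 20: RHS = 0, y in [0]  -> 1 point(s)
  x = 21: RHS = 1, y in [1, 22]  -> 2 point(s)
  x = 22: RHS = 13, y in [6, 17]  -> 2 point(s)
Affine points: 27. Add the point at infinity: total = 28.

#E(F_23) = 28


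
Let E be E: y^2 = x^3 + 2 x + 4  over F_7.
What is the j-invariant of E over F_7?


Delta = -16(4 a^3 + 27 b^2) mod 7 = 3
-1728 * (4 a)^3 = -1728 * (4*2)^3 mod 7 = 1
j = 1 * 3^(-1) mod 7 = 5

j = 5 (mod 7)


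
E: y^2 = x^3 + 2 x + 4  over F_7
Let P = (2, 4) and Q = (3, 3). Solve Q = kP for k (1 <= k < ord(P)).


Enumerate multiples of P until we hit Q = (3, 3):
  1P = (2, 4)
  2P = (3, 3)
Match found at i = 2.

k = 2


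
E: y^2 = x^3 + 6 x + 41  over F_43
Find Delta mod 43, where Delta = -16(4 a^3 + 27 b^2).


4 a^3 + 27 b^2 = 4*6^3 + 27*41^2 = 864 + 45387 = 46251
Delta = -16 * (46251) = -740016
Delta mod 43 = 14

Delta = 14 (mod 43)


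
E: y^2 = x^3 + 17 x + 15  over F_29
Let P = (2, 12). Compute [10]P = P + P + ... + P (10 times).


k = 10 = 1010_2 (binary, LSB first: 0101)
Double-and-add from P = (2, 12):
  bit 0 = 0: acc unchanged = O
  bit 1 = 1: acc = O + (25, 17) = (25, 17)
  bit 2 = 0: acc unchanged = (25, 17)
  bit 3 = 1: acc = (25, 17) + (7, 10) = (1, 2)

10P = (1, 2)


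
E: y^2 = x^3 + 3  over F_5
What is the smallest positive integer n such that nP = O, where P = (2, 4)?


Compute successive multiples of P until we hit O:
  1P = (2, 4)
  2P = (2, 1)
  3P = O

ord(P) = 3


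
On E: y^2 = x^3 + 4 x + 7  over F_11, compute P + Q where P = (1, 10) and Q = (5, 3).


P != Q, so use the chord formula.
s = (y2 - y1) / (x2 - x1) = (4) / (4) mod 11 = 1
x3 = s^2 - x1 - x2 mod 11 = 1^2 - 1 - 5 = 6
y3 = s (x1 - x3) - y1 mod 11 = 1 * (1 - 6) - 10 = 7

P + Q = (6, 7)


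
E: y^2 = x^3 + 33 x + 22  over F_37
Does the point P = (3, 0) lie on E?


Check whether y^2 = x^3 + 33 x + 22 (mod 37) for (x, y) = (3, 0).
LHS: y^2 = 0^2 mod 37 = 0
RHS: x^3 + 33 x + 22 = 3^3 + 33*3 + 22 mod 37 = 0
LHS = RHS

Yes, on the curve


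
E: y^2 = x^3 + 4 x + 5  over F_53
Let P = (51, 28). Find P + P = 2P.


Doubling: s = (3 x1^2 + a) / (2 y1)
s = (3*51^2 + 4) / (2*28) mod 53 = 23
x3 = s^2 - 2 x1 mod 53 = 23^2 - 2*51 = 3
y3 = s (x1 - x3) - y1 mod 53 = 23 * (51 - 3) - 28 = 16

2P = (3, 16)


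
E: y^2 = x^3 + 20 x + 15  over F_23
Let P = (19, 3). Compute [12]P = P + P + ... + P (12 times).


k = 12 = 1100_2 (binary, LSB first: 0011)
Double-and-add from P = (19, 3):
  bit 0 = 0: acc unchanged = O
  bit 1 = 0: acc unchanged = O
  bit 2 = 1: acc = O + (21, 6) = (21, 6)
  bit 3 = 1: acc = (21, 6) + (6, 11) = (14, 7)

12P = (14, 7)


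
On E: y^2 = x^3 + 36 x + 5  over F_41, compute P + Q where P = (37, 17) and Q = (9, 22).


P != Q, so use the chord formula.
s = (y2 - y1) / (x2 - x1) = (5) / (13) mod 41 = 13
x3 = s^2 - x1 - x2 mod 41 = 13^2 - 37 - 9 = 0
y3 = s (x1 - x3) - y1 mod 41 = 13 * (37 - 0) - 17 = 13

P + Q = (0, 13)


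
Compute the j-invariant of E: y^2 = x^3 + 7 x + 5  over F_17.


Delta = -16(4 a^3 + 27 b^2) mod 17 = 7
-1728 * (4 a)^3 = -1728 * (4*7)^3 mod 17 = 13
j = 13 * 7^(-1) mod 17 = 14

j = 14 (mod 17)


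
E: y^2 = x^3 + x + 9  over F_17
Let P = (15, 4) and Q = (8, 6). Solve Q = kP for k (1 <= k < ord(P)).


Enumerate multiples of P until we hit Q = (8, 6):
  1P = (15, 4)
  2P = (0, 14)
  3P = (10, 4)
  4P = (9, 13)
  5P = (8, 11)
  6P = (12, 10)
  7P = (11, 5)
  8P = (7, 11)
  9P = (4, 14)
  10P = (14, 9)
  11P = (13, 3)
  12P = (2, 11)
  13P = (2, 6)
  14P = (13, 14)
  15P = (14, 8)
  16P = (4, 3)
  17P = (7, 6)
  18P = (11, 12)
  19P = (12, 7)
  20P = (8, 6)
Match found at i = 20.

k = 20


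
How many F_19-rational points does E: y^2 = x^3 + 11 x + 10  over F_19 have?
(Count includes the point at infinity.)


For each x in F_19, count y with y^2 = x^3 + 11 x + 10 mod 19:
  x = 4: RHS = 4, y in [2, 17]  -> 2 point(s)
  x = 5: RHS = 0, y in [0]  -> 1 point(s)
  x = 6: RHS = 7, y in [8, 11]  -> 2 point(s)
  x = 14: RHS = 1, y in [1, 18]  -> 2 point(s)
  x = 15: RHS = 16, y in [4, 15]  -> 2 point(s)
  x = 16: RHS = 7, y in [8, 11]  -> 2 point(s)
  x = 18: RHS = 17, y in [6, 13]  -> 2 point(s)
Affine points: 13. Add the point at infinity: total = 14.

#E(F_19) = 14


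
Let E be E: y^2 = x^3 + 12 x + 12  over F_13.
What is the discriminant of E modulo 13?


4 a^3 + 27 b^2 = 4*12^3 + 27*12^2 = 6912 + 3888 = 10800
Delta = -16 * (10800) = -172800
Delta mod 13 = 9

Delta = 9 (mod 13)


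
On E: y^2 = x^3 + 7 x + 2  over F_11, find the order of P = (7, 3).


Compute successive multiples of P until we hit O:
  1P = (7, 3)
  2P = (8, 8)
  3P = (10, 4)
  4P = (10, 7)
  5P = (8, 3)
  6P = (7, 8)
  7P = O

ord(P) = 7


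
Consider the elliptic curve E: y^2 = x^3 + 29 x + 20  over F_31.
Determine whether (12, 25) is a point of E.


Check whether y^2 = x^3 + 29 x + 20 (mod 31) for (x, y) = (12, 25).
LHS: y^2 = 25^2 mod 31 = 5
RHS: x^3 + 29 x + 20 = 12^3 + 29*12 + 20 mod 31 = 19
LHS != RHS

No, not on the curve


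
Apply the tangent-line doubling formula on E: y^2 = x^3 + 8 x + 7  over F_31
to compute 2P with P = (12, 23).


Doubling: s = (3 x1^2 + a) / (2 y1)
s = (3*12^2 + 8) / (2*23) mod 31 = 19
x3 = s^2 - 2 x1 mod 31 = 19^2 - 2*12 = 27
y3 = s (x1 - x3) - y1 mod 31 = 19 * (12 - 27) - 23 = 2

2P = (27, 2)


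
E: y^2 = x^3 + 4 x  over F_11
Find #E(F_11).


For each x in F_11, count y with y^2 = x^3 + 4 x + 0 mod 11:
  x = 0: RHS = 0, y in [0]  -> 1 point(s)
  x = 1: RHS = 5, y in [4, 7]  -> 2 point(s)
  x = 2: RHS = 5, y in [4, 7]  -> 2 point(s)
  x = 4: RHS = 3, y in [5, 6]  -> 2 point(s)
  x = 6: RHS = 9, y in [3, 8]  -> 2 point(s)
  x = 8: RHS = 5, y in [4, 7]  -> 2 point(s)
Affine points: 11. Add the point at infinity: total = 12.

#E(F_11) = 12


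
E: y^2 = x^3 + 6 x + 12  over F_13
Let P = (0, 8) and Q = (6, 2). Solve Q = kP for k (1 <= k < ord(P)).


Enumerate multiples of P until we hit Q = (6, 2):
  1P = (0, 8)
  2P = (4, 10)
  3P = (6, 2)
Match found at i = 3.

k = 3


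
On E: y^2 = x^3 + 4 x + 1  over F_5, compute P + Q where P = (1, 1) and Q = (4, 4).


P != Q, so use the chord formula.
s = (y2 - y1) / (x2 - x1) = (3) / (3) mod 5 = 1
x3 = s^2 - x1 - x2 mod 5 = 1^2 - 1 - 4 = 1
y3 = s (x1 - x3) - y1 mod 5 = 1 * (1 - 1) - 1 = 4

P + Q = (1, 4)


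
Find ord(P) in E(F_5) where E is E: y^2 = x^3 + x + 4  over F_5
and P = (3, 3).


Compute successive multiples of P until we hit O:
  1P = (3, 3)
  2P = (3, 2)
  3P = O

ord(P) = 3


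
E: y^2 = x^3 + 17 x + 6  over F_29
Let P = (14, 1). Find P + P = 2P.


Doubling: s = (3 x1^2 + a) / (2 y1)
s = (3*14^2 + 17) / (2*1) mod 29 = 27
x3 = s^2 - 2 x1 mod 29 = 27^2 - 2*14 = 5
y3 = s (x1 - x3) - y1 mod 29 = 27 * (14 - 5) - 1 = 10

2P = (5, 10)


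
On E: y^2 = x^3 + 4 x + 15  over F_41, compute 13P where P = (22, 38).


k = 13 = 1101_2 (binary, LSB first: 1011)
Double-and-add from P = (22, 38):
  bit 0 = 1: acc = O + (22, 38) = (22, 38)
  bit 1 = 0: acc unchanged = (22, 38)
  bit 2 = 1: acc = (22, 38) + (35, 29) = (33, 39)
  bit 3 = 1: acc = (33, 39) + (11, 23) = (6, 3)

13P = (6, 3)


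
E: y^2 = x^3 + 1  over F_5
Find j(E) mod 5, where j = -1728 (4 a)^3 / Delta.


Delta = -16(4 a^3 + 27 b^2) mod 5 = 3
-1728 * (4 a)^3 = -1728 * (4*0)^3 mod 5 = 0
j = 0 * 3^(-1) mod 5 = 0

j = 0 (mod 5)


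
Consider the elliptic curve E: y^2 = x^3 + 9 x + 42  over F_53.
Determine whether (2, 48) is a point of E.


Check whether y^2 = x^3 + 9 x + 42 (mod 53) for (x, y) = (2, 48).
LHS: y^2 = 48^2 mod 53 = 25
RHS: x^3 + 9 x + 42 = 2^3 + 9*2 + 42 mod 53 = 15
LHS != RHS

No, not on the curve


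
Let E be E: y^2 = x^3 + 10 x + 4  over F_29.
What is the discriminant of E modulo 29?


4 a^3 + 27 b^2 = 4*10^3 + 27*4^2 = 4000 + 432 = 4432
Delta = -16 * (4432) = -70912
Delta mod 29 = 22

Delta = 22 (mod 29)


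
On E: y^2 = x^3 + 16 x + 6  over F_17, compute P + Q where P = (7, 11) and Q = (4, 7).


P != Q, so use the chord formula.
s = (y2 - y1) / (x2 - x1) = (13) / (14) mod 17 = 7
x3 = s^2 - x1 - x2 mod 17 = 7^2 - 7 - 4 = 4
y3 = s (x1 - x3) - y1 mod 17 = 7 * (7 - 4) - 11 = 10

P + Q = (4, 10)


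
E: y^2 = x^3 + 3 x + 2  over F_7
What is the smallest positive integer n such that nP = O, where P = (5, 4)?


Compute successive multiples of P until we hit O:
  1P = (5, 4)
  2P = (5, 3)
  3P = O

ord(P) = 3


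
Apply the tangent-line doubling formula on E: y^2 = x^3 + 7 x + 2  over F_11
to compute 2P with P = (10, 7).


Doubling: s = (3 x1^2 + a) / (2 y1)
s = (3*10^2 + 7) / (2*7) mod 11 = 7
x3 = s^2 - 2 x1 mod 11 = 7^2 - 2*10 = 7
y3 = s (x1 - x3) - y1 mod 11 = 7 * (10 - 7) - 7 = 3

2P = (7, 3)


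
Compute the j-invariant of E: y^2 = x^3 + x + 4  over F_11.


Delta = -16(4 a^3 + 27 b^2) mod 11 = 9
-1728 * (4 a)^3 = -1728 * (4*1)^3 mod 11 = 2
j = 2 * 9^(-1) mod 11 = 10

j = 10 (mod 11)


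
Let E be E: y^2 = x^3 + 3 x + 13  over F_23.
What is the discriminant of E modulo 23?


4 a^3 + 27 b^2 = 4*3^3 + 27*13^2 = 108 + 4563 = 4671
Delta = -16 * (4671) = -74736
Delta mod 23 = 14

Delta = 14 (mod 23)


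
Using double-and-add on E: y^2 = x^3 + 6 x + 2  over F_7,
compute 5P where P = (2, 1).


k = 5 = 101_2 (binary, LSB first: 101)
Double-and-add from P = (2, 1):
  bit 0 = 1: acc = O + (2, 1) = (2, 1)
  bit 1 = 0: acc unchanged = (2, 1)
  bit 2 = 1: acc = (2, 1) + (1, 3) = (1, 4)

5P = (1, 4)


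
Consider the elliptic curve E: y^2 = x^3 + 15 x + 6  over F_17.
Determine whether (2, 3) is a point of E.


Check whether y^2 = x^3 + 15 x + 6 (mod 17) for (x, y) = (2, 3).
LHS: y^2 = 3^2 mod 17 = 9
RHS: x^3 + 15 x + 6 = 2^3 + 15*2 + 6 mod 17 = 10
LHS != RHS

No, not on the curve


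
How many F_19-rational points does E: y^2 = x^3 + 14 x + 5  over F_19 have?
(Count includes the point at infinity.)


For each x in F_19, count y with y^2 = x^3 + 14 x + 5 mod 19:
  x = 0: RHS = 5, y in [9, 10]  -> 2 point(s)
  x = 1: RHS = 1, y in [1, 18]  -> 2 point(s)
  x = 3: RHS = 17, y in [6, 13]  -> 2 point(s)
  x = 4: RHS = 11, y in [7, 12]  -> 2 point(s)
  x = 6: RHS = 1, y in [1, 18]  -> 2 point(s)
  x = 7: RHS = 9, y in [3, 16]  -> 2 point(s)
  x = 9: RHS = 5, y in [9, 10]  -> 2 point(s)
  x = 10: RHS = 5, y in [9, 10]  -> 2 point(s)
  x = 12: RHS = 1, y in [1, 18]  -> 2 point(s)
  x = 13: RHS = 9, y in [3, 16]  -> 2 point(s)
  x = 14: RHS = 0, y in [0]  -> 1 point(s)
  x = 17: RHS = 7, y in [8, 11]  -> 2 point(s)
  x = 18: RHS = 9, y in [3, 16]  -> 2 point(s)
Affine points: 25. Add the point at infinity: total = 26.

#E(F_19) = 26


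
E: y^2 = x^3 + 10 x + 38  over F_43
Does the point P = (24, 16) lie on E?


Check whether y^2 = x^3 + 10 x + 38 (mod 43) for (x, y) = (24, 16).
LHS: y^2 = 16^2 mod 43 = 41
RHS: x^3 + 10 x + 38 = 24^3 + 10*24 + 38 mod 43 = 41
LHS = RHS

Yes, on the curve


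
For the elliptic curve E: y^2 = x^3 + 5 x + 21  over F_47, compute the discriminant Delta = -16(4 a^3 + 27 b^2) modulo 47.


4 a^3 + 27 b^2 = 4*5^3 + 27*21^2 = 500 + 11907 = 12407
Delta = -16 * (12407) = -198512
Delta mod 47 = 16

Delta = 16 (mod 47)


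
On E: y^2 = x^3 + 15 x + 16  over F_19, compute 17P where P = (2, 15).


k = 17 = 10001_2 (binary, LSB first: 10001)
Double-and-add from P = (2, 15):
  bit 0 = 1: acc = O + (2, 15) = (2, 15)
  bit 1 = 0: acc unchanged = (2, 15)
  bit 2 = 0: acc unchanged = (2, 15)
  bit 3 = 0: acc unchanged = (2, 15)
  bit 4 = 1: acc = (2, 15) + (15, 14) = (11, 12)

17P = (11, 12)


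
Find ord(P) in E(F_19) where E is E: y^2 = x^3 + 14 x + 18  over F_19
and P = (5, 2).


Compute successive multiples of P until we hit O:
  1P = (5, 2)
  2P = (16, 5)
  3P = (2, 4)
  4P = (4, 10)
  5P = (17, 18)
  6P = (3, 7)
  7P = (3, 12)
  8P = (17, 1)
  ... (continuing to 13P)
  13P = O

ord(P) = 13


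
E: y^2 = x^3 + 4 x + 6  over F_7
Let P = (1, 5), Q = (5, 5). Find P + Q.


P != Q, so use the chord formula.
s = (y2 - y1) / (x2 - x1) = (0) / (4) mod 7 = 0
x3 = s^2 - x1 - x2 mod 7 = 0^2 - 1 - 5 = 1
y3 = s (x1 - x3) - y1 mod 7 = 0 * (1 - 1) - 5 = 2

P + Q = (1, 2)


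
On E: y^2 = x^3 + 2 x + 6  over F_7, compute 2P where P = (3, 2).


Doubling: s = (3 x1^2 + a) / (2 y1)
s = (3*3^2 + 2) / (2*2) mod 7 = 2
x3 = s^2 - 2 x1 mod 7 = 2^2 - 2*3 = 5
y3 = s (x1 - x3) - y1 mod 7 = 2 * (3 - 5) - 2 = 1

2P = (5, 1)


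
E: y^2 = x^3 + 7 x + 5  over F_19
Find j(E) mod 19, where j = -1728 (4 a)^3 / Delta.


Delta = -16(4 a^3 + 27 b^2) mod 19 = 4
-1728 * (4 a)^3 = -1728 * (4*7)^3 mod 19 = 7
j = 7 * 4^(-1) mod 19 = 16

j = 16 (mod 19)


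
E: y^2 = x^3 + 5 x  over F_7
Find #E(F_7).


For each x in F_7, count y with y^2 = x^3 + 5 x + 0 mod 7:
  x = 0: RHS = 0, y in [0]  -> 1 point(s)
  x = 2: RHS = 4, y in [2, 5]  -> 2 point(s)
  x = 3: RHS = 0, y in [0]  -> 1 point(s)
  x = 4: RHS = 0, y in [0]  -> 1 point(s)
  x = 6: RHS = 1, y in [1, 6]  -> 2 point(s)
Affine points: 7. Add the point at infinity: total = 8.

#E(F_7) = 8


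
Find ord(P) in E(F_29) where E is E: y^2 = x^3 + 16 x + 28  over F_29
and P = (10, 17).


Compute successive multiples of P until we hit O:
  1P = (10, 17)
  2P = (14, 26)
  3P = (1, 25)
  4P = (17, 15)
  5P = (8, 28)
  6P = (5, 28)
  7P = (20, 5)
  8P = (19, 17)
  ... (continuing to 30P)
  30P = O

ord(P) = 30


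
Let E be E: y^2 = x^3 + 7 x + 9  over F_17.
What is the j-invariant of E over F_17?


Delta = -16(4 a^3 + 27 b^2) mod 17 = 6
-1728 * (4 a)^3 = -1728 * (4*7)^3 mod 17 = 13
j = 13 * 6^(-1) mod 17 = 5

j = 5 (mod 17)


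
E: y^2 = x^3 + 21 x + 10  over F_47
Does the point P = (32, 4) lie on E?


Check whether y^2 = x^3 + 21 x + 10 (mod 47) for (x, y) = (32, 4).
LHS: y^2 = 4^2 mod 47 = 16
RHS: x^3 + 21 x + 10 = 32^3 + 21*32 + 10 mod 47 = 33
LHS != RHS

No, not on the curve


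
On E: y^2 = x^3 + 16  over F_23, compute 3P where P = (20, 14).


k = 3 = 11_2 (binary, LSB first: 11)
Double-and-add from P = (20, 14):
  bit 0 = 1: acc = O + (20, 14) = (20, 14)
  bit 1 = 1: acc = (20, 14) + (14, 0) = (20, 9)

3P = (20, 9)


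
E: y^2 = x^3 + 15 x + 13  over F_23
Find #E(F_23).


For each x in F_23, count y with y^2 = x^3 + 15 x + 13 mod 23:
  x = 0: RHS = 13, y in [6, 17]  -> 2 point(s)
  x = 1: RHS = 6, y in [11, 12]  -> 2 point(s)
  x = 3: RHS = 16, y in [4, 19]  -> 2 point(s)
  x = 5: RHS = 6, y in [11, 12]  -> 2 point(s)
  x = 7: RHS = 1, y in [1, 22]  -> 2 point(s)
  x = 8: RHS = 1, y in [1, 22]  -> 2 point(s)
  x = 9: RHS = 3, y in [7, 16]  -> 2 point(s)
  x = 10: RHS = 13, y in [6, 17]  -> 2 point(s)
  x = 12: RHS = 12, y in [9, 14]  -> 2 point(s)
  x = 13: RHS = 13, y in [6, 17]  -> 2 point(s)
  x = 14: RHS = 0, y in [0]  -> 1 point(s)
  x = 15: RHS = 2, y in [5, 18]  -> 2 point(s)
  x = 16: RHS = 2, y in [5, 18]  -> 2 point(s)
  x = 17: RHS = 6, y in [11, 12]  -> 2 point(s)
  x = 19: RHS = 4, y in [2, 21]  -> 2 point(s)
Affine points: 29. Add the point at infinity: total = 30.

#E(F_23) = 30


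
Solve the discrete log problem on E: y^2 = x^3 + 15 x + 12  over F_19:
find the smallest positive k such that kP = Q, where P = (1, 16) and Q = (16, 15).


Enumerate multiples of P until we hit Q = (16, 15):
  1P = (1, 16)
  2P = (7, 2)
  3P = (8, 13)
  4P = (16, 4)
  5P = (11, 11)
  6P = (12, 18)
  7P = (12, 1)
  8P = (11, 8)
  9P = (16, 15)
Match found at i = 9.

k = 9


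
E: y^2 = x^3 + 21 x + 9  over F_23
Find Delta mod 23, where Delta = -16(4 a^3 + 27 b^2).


4 a^3 + 27 b^2 = 4*21^3 + 27*9^2 = 37044 + 2187 = 39231
Delta = -16 * (39231) = -627696
Delta mod 23 = 20

Delta = 20 (mod 23)


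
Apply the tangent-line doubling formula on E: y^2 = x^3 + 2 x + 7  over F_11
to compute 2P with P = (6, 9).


Doubling: s = (3 x1^2 + a) / (2 y1)
s = (3*6^2 + 2) / (2*9) mod 11 = 0
x3 = s^2 - 2 x1 mod 11 = 0^2 - 2*6 = 10
y3 = s (x1 - x3) - y1 mod 11 = 0 * (6 - 10) - 9 = 2

2P = (10, 2)


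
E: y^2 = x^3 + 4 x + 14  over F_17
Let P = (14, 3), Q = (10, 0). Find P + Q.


P != Q, so use the chord formula.
s = (y2 - y1) / (x2 - x1) = (14) / (13) mod 17 = 5
x3 = s^2 - x1 - x2 mod 17 = 5^2 - 14 - 10 = 1
y3 = s (x1 - x3) - y1 mod 17 = 5 * (14 - 1) - 3 = 11

P + Q = (1, 11)


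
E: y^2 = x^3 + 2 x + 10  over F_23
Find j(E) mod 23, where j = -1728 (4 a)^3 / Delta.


Delta = -16(4 a^3 + 27 b^2) mod 23 = 11
-1728 * (4 a)^3 = -1728 * (4*2)^3 mod 23 = 5
j = 5 * 11^(-1) mod 23 = 13

j = 13 (mod 23)


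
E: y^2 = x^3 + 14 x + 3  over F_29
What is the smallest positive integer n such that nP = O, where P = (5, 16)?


Compute successive multiples of P until we hit O:
  1P = (5, 16)
  2P = (13, 27)
  3P = (7, 3)
  4P = (23, 14)
  5P = (25, 12)
  6P = (6, 19)
  7P = (27, 5)
  8P = (19, 20)
  ... (continuing to 21P)
  21P = O

ord(P) = 21


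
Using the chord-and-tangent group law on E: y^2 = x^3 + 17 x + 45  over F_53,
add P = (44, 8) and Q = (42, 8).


P != Q, so use the chord formula.
s = (y2 - y1) / (x2 - x1) = (0) / (51) mod 53 = 0
x3 = s^2 - x1 - x2 mod 53 = 0^2 - 44 - 42 = 20
y3 = s (x1 - x3) - y1 mod 53 = 0 * (44 - 20) - 8 = 45

P + Q = (20, 45)
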